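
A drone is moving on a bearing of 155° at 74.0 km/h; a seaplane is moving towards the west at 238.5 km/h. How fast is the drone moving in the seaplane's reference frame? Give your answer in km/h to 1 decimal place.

278.0 km/h

Taking east as x and north as y: drone velocity = (31.274, -67.067) km/h; seaplane velocity = (-238.500, 0.000) km/h.
Velocity of drone relative to seaplane = (31.274, -67.067) − (-238.500, 0.000) = (269.774, -67.067) km/h.
Magnitude = |(269.774, -67.067)| = 277.985 km/h.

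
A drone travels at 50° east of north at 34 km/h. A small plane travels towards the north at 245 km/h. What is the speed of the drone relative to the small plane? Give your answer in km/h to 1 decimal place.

224.7 km/h

Taking east as x and north as y: drone velocity = (26.046, 21.855) km/h; small plane velocity = (0.000, 245.000) km/h.
Velocity of drone relative to small plane = (26.046, 21.855) − (0.000, 245.000) = (26.046, -223.145) km/h.
Magnitude = |(26.046, -223.145)| = 224.660 km/h.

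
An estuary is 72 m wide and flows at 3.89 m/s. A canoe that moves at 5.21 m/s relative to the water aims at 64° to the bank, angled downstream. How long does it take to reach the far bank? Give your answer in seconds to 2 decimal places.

15.38 s

The component of the canoe's velocity perpendicular to the bank is 5.21 × sin 64° = 4.683 m/s.
The current is parallel to the bank, so it does not affect the crossing time.
Time = 72 / 4.683 = 15.376 s.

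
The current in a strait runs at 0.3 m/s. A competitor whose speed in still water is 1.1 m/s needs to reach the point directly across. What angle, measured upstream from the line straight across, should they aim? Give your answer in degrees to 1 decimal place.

15.8°

To cancel the current, the upstream component of the competitor's velocity must equal the flow: 1.1 sin θ = 0.3.
sin θ = 0.3 / 1.1 = 0.2727.
θ = arcsin(0.2727) = 15.827°.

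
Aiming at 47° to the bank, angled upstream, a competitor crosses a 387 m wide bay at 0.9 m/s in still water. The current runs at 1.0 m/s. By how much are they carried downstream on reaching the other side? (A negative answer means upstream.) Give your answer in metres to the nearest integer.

Perpendicular speed = 0.658 m/s; crossing time = 387 / 0.658 = 587.951 s.
Net downstream speed = 0.386 m/s.
Drift = 0.386 × 587.951 = 227.067 m (downstream).

227 m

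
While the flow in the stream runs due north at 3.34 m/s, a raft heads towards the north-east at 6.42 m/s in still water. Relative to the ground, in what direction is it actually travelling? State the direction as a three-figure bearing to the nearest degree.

Taking east as x and north as y: velocity relative to the water = (4.540, 4.540) m/s; the water relative to ground = (0.000, 3.340) m/s.
Velocity relative to ground = (4.540, 4.540) + (0.000, 3.340) = (4.540, 7.880) m/s.
Bearing = atan2(4.54, 7.88) = 29.95° clockwise from north.

030°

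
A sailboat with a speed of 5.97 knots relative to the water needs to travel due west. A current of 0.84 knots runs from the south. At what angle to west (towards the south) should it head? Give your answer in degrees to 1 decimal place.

8.1°

The current pushes perpendicular to the desired track; the heading must have a component into the current equal to 0.84 knots: 5.97 sin θ = 0.84.
sin θ = 0.1407, so θ = 8.089°.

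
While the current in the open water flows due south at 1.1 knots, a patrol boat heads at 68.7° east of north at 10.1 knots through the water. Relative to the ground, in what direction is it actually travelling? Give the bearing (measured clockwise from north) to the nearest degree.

075°

Taking east as x and north as y: velocity relative to the water = (9.410, 3.669) knots; the water relative to ground = (0.000, -1.100) knots.
Velocity relative to ground = (9.410, 3.669) + (0.000, -1.100) = (9.410, 2.569) knots.
Bearing = atan2(9.41, 2.57) = 74.73° clockwise from north.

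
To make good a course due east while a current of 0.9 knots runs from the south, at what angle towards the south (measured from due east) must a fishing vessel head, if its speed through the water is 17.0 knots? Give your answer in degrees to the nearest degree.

3°

The current pushes perpendicular to the desired track; the heading must have a component into the current equal to 0.9 knots: 17.0 sin θ = 0.9.
sin θ = 0.0529, so θ = 3.035°.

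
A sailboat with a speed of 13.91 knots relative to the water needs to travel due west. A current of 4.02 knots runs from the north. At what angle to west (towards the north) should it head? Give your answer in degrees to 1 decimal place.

16.8°

The current pushes perpendicular to the desired track; the heading must have a component into the current equal to 4.02 knots: 13.91 sin θ = 4.02.
sin θ = 0.2890, so θ = 16.798°.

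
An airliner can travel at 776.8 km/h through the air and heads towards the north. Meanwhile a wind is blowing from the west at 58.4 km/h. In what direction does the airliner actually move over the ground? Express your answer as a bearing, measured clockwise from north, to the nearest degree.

Taking east as x and north as y: velocity relative to the air = (0.000, 776.800) km/h; the air relative to ground = (58.400, 0.000) km/h.
Velocity relative to ground = (0.000, 776.800) + (58.400, 0.000) = (58.400, 776.800) km/h.
Bearing = atan2(58.40, 776.80) = 4.30° clockwise from north.

004°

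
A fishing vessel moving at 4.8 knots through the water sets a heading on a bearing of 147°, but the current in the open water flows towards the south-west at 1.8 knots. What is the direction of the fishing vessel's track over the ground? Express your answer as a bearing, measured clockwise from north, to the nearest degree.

166°

Taking east as x and north as y: velocity relative to the water = (2.614, -4.026) knots; the water relative to ground = (-1.273, -1.273) knots.
Velocity relative to ground = (2.614, -4.026) + (-1.273, -1.273) = (1.341, -5.298) knots.
Bearing = atan2(1.34, -5.30) = 165.79° clockwise from north.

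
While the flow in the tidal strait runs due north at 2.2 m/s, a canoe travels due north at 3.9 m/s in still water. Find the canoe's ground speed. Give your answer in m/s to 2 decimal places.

6.10 m/s

Taking east as x and north as y: velocity relative to the water = (0.000, 3.900) m/s; the water relative to ground = (0.000, 2.200) m/s.
Velocity relative to ground = (0.000, 3.900) + (0.000, 2.200) = (0.000, 6.100) m/s.
Speed = |(0.000, 6.100)| = 6.100 m/s.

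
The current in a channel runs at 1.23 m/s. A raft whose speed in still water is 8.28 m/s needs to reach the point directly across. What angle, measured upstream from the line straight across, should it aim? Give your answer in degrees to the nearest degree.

To cancel the current, the upstream component of the raft's velocity must equal the flow: 8.28 sin θ = 1.23.
sin θ = 1.23 / 8.28 = 0.1486.
θ = arcsin(0.1486) = 8.543°.

9°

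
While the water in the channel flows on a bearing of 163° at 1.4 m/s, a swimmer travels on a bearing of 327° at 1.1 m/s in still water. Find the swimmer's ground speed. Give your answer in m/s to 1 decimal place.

Taking east as x and north as y: velocity relative to the water = (-0.599, 0.923) m/s; the water relative to ground = (0.409, -1.339) m/s.
Velocity relative to ground = (-0.599, 0.923) + (0.409, -1.339) = (-0.190, -0.416) m/s.
Speed = |(-0.190, -0.416)| = 0.458 m/s.

0.5 m/s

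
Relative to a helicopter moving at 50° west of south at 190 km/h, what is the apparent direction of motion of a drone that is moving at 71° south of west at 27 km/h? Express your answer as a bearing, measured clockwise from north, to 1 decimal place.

Taking east as x and north as y: drone velocity = (-8.790, -25.529) km/h; helicopter velocity = (-145.548, -122.130) km/h.
Velocity of drone relative to helicopter = (-8.790, -25.529) − (-145.548, -122.130) = (136.758, 96.601) km/h.
Bearing = atan2(136.76, 96.60) = 54.76° clockwise from north.

054.8°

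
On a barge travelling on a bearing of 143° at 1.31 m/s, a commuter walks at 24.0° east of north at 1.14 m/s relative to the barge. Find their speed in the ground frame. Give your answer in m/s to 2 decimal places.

1.25 m/s

Taking east as x and north as y: barge velocity = (0.788, -1.046) m/s; commuter velocity relative to barge = (0.464, 1.041) m/s.
Velocity relative to ground = (0.788, -1.046) + (0.464, 1.041) = (1.252, -0.005) m/s.
Speed = |(1.252, -0.005)| = 1.252 m/s.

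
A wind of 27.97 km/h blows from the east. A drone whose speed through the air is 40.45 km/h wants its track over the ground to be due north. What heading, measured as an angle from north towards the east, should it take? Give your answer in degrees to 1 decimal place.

43.7°

The wind pushes perpendicular to the desired track; the heading must have a component into the wind equal to 27.97 km/h: 40.45 sin θ = 27.97.
sin θ = 0.6915, so θ = 43.747°.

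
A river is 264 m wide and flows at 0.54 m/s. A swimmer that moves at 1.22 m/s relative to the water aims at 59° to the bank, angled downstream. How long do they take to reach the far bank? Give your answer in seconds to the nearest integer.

252 s

The component of the swimmer's velocity perpendicular to the bank is 1.22 × sin 59° = 1.046 m/s.
The current is parallel to the bank, so it does not affect the crossing time.
Time = 264 / 1.046 = 252.452 s.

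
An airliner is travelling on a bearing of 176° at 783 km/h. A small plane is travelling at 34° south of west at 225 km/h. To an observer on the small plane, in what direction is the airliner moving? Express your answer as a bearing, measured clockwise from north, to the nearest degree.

160°

Taking east as x and north as y: airliner velocity = (54.619, -781.093) km/h; small plane velocity = (-186.533, -125.818) km/h.
Velocity of airliner relative to small plane = (54.619, -781.093) − (-186.533, -125.818) = (241.153, -655.274) km/h.
Bearing = atan2(241.15, -655.27) = 159.80° clockwise from north.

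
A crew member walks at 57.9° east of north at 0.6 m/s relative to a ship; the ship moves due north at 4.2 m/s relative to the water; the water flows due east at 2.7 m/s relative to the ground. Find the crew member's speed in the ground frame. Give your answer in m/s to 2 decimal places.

In east/north components (m/s): crew member relative to ship = (0.508, 0.319); ship relative to water = (0.000, 4.200); water relative to ground = (2.700, 0.000).
Sum = (3.208, 4.519) m/s.
Speed = |(3.208, 4.519)| = 5.542 m/s.

5.54 m/s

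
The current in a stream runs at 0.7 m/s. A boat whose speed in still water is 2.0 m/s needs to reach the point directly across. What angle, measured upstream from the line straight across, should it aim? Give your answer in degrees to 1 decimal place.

20.5°

To cancel the current, the upstream component of the boat's velocity must equal the flow: 2.0 sin θ = 0.7.
sin θ = 0.7 / 2.0 = 0.3500.
θ = arcsin(0.3500) = 20.487°.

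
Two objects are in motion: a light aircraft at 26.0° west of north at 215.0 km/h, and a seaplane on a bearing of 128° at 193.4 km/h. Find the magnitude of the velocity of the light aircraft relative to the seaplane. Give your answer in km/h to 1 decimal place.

Taking east as x and north as y: light aircraft velocity = (-94.250, 193.241) km/h; seaplane velocity = (152.401, -119.069) km/h.
Velocity of light aircraft relative to seaplane = (-94.250, 193.241) − (152.401, -119.069) = (-246.651, 312.310) km/h.
Magnitude = |(-246.651, 312.310)| = 397.962 km/h.

398.0 km/h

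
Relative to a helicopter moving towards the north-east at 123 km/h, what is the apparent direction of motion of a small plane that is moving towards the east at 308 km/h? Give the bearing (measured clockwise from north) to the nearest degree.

111°

Taking east as x and north as y: small plane velocity = (308.000, 0.000) km/h; helicopter velocity = (86.974, 86.974) km/h.
Velocity of small plane relative to helicopter = (308.000, 0.000) − (86.974, 86.974) = (221.026, -86.974) km/h.
Bearing = atan2(221.03, -86.97) = 111.48° clockwise from north.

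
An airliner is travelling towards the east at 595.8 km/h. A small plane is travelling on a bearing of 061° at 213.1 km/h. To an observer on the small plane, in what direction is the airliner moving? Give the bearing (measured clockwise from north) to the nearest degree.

104°

Taking east as x and north as y: airliner velocity = (595.800, 0.000) km/h; small plane velocity = (186.381, 103.313) km/h.
Velocity of airliner relative to small plane = (595.800, 0.000) − (186.381, 103.313) = (409.419, -103.313) km/h.
Bearing = atan2(409.42, -103.31) = 104.16° clockwise from north.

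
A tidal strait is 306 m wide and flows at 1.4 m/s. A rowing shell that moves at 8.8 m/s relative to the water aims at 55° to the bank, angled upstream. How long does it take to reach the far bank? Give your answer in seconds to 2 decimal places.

The component of the rowing shell's velocity perpendicular to the bank is 8.8 × sin 55° = 7.209 m/s.
Only the cross-stream component determines the crossing time; the current contributes nothing perpendicular to the bank.
Time = 306 / 7.209 = 42.450 s.

42.45 s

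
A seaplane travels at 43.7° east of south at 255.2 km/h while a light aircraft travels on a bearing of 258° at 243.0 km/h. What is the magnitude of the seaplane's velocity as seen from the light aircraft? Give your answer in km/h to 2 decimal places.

435.14 km/h

Taking east as x and north as y: seaplane velocity = (176.313, -184.501) km/h; light aircraft velocity = (-237.690, -50.523) km/h.
Velocity of seaplane relative to light aircraft = (176.313, -184.501) − (-237.690, -50.523) = (414.003, -133.979) km/h.
Magnitude = |(414.003, -133.979)| = 435.142 km/h.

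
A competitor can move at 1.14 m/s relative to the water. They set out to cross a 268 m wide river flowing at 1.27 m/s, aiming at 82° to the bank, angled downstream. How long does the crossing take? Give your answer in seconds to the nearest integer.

237 s

The component of the competitor's velocity perpendicular to the bank is 1.14 × sin 82° = 1.129 m/s.
Only the cross-stream component determines the crossing time; the current contributes nothing perpendicular to the bank.
Time = 268 / 1.129 = 237.398 s.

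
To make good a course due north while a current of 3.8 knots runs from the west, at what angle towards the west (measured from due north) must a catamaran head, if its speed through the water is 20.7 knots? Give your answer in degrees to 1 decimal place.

The current pushes perpendicular to the desired track; the heading must have a component into the current equal to 3.8 knots: 20.7 sin θ = 3.8.
sin θ = 0.1836, so θ = 10.578°.

10.6°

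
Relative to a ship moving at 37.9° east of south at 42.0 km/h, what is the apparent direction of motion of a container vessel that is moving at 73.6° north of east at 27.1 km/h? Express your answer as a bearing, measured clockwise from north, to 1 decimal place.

Taking east as x and north as y: container vessel velocity = (7.651, 25.997) km/h; ship velocity = (25.800, -33.142) km/h.
Velocity of container vessel relative to ship = (7.651, 25.997) − (25.800, -33.142) = (-18.149, 59.139) km/h.
Bearing = atan2(-18.15, 59.14) = 342.94° clockwise from north.

342.9°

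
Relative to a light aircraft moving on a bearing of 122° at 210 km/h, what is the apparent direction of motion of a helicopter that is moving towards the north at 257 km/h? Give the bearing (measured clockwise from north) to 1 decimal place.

Taking east as x and north as y: helicopter velocity = (0.000, 257.000) km/h; light aircraft velocity = (178.090, -111.283) km/h.
Velocity of helicopter relative to light aircraft = (0.000, 257.000) − (178.090, -111.283) = (-178.090, 368.283) km/h.
Bearing = atan2(-178.09, 368.28) = 334.19° clockwise from north.

334.2°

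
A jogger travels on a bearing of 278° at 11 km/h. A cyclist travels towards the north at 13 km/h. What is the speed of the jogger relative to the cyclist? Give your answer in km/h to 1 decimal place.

Taking east as x and north as y: jogger velocity = (-10.893, 1.531) km/h; cyclist velocity = (0.000, 13.000) km/h.
Velocity of jogger relative to cyclist = (-10.893, 1.531) − (0.000, 13.000) = (-10.893, -11.469) km/h.
Magnitude = |(-10.893, -11.469)| = 15.818 km/h.

15.8 km/h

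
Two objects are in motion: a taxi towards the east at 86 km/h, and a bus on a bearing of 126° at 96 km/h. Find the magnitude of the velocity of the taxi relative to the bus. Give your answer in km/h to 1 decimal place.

57.0 km/h

Taking east as x and north as y: taxi velocity = (86.000, 0.000) km/h; bus velocity = (77.666, -56.427) km/h.
Velocity of taxi relative to bus = (86.000, 0.000) − (77.666, -56.427) = (8.334, 56.427) km/h.
Magnitude = |(8.334, 56.427)| = 57.040 km/h.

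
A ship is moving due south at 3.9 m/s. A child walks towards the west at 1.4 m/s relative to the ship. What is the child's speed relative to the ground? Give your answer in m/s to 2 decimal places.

4.14 m/s

Taking east as x and north as y: ship velocity = (0.000, -3.900) m/s; child velocity relative to ship = (-1.400, 0.000) m/s.
Velocity relative to ground = (0.000, -3.900) + (-1.400, 0.000) = (-1.400, -3.900) m/s.
Speed = |(-1.400, -3.900)| = 4.144 m/s.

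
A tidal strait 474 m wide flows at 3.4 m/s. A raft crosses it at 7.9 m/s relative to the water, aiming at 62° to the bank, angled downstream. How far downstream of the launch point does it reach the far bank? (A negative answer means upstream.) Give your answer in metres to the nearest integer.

483 m

Perpendicular speed = 6.975 m/s; crossing time = 474 / 6.975 = 67.954 s.
Net downstream speed = 7.109 m/s.
Drift = 7.109 × 67.954 = 483.075 m (downstream).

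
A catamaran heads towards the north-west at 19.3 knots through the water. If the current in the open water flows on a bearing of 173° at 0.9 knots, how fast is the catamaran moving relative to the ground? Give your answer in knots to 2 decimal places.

18.60 knots

Taking east as x and north as y: velocity relative to the water = (-13.647, 13.647) knots; the water relative to ground = (0.110, -0.893) knots.
Velocity relative to ground = (-13.647, 13.647) + (0.110, -0.893) = (-13.537, 12.754) knots.
Speed = |(-13.537, 12.754)| = 18.599 knots.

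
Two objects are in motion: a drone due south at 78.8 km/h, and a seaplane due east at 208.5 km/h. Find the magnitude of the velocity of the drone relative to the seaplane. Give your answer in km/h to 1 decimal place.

222.9 km/h

Taking east as x and north as y: drone velocity = (0.000, -78.800) km/h; seaplane velocity = (208.500, 0.000) km/h.
Velocity of drone relative to seaplane = (0.000, -78.800) − (208.500, 0.000) = (-208.500, -78.800) km/h.
Magnitude = |(-208.500, -78.800)| = 222.894 km/h.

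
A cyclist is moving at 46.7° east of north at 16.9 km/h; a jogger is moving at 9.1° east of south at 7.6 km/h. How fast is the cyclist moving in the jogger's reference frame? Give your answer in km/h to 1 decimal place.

Taking east as x and north as y: cyclist velocity = (12.299, 11.590) km/h; jogger velocity = (1.202, -7.504) km/h.
Velocity of cyclist relative to jogger = (12.299, 11.590) − (1.202, -7.504) = (11.097, 19.095) km/h.
Magnitude = |(11.097, 19.095)| = 22.085 km/h.

22.1 km/h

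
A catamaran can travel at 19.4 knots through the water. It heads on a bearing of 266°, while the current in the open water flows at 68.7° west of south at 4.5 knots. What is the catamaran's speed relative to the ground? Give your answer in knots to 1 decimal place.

23.7 knots

Taking east as x and north as y: velocity relative to the water = (-19.353, -1.353) knots; the water relative to ground = (-4.193, -1.635) knots.
Velocity relative to ground = (-19.353, -1.353) + (-4.193, -1.635) = (-23.545, -2.988) knots.
Speed = |(-23.545, -2.988)| = 23.734 knots.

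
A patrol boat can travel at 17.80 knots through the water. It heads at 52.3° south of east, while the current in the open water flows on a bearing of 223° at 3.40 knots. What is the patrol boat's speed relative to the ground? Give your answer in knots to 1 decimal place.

18.7 knots

Taking east as x and north as y: velocity relative to the water = (10.885, -14.084) knots; the water relative to ground = (-2.319, -2.487) knots.
Velocity relative to ground = (10.885, -14.084) + (-2.319, -2.487) = (8.566, -16.570) knots.
Speed = |(8.566, -16.570)| = 18.654 knots.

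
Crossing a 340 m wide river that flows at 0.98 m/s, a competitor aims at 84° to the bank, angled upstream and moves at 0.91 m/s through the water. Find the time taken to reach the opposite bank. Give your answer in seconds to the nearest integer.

376 s

The component of the competitor's velocity perpendicular to the bank is 0.91 × sin 84° = 0.905 m/s.
Only the cross-stream component determines the crossing time; the current contributes nothing perpendicular to the bank.
Time = 340 / 0.905 = 375.684 s.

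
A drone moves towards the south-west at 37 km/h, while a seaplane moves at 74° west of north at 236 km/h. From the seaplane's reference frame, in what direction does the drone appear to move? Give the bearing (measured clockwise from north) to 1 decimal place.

114.4°

Taking east as x and north as y: drone velocity = (-26.163, -26.163) km/h; seaplane velocity = (-226.858, 65.050) km/h.
Velocity of drone relative to seaplane = (-26.163, -26.163) − (-226.858, 65.050) = (200.695, -91.213) km/h.
Bearing = atan2(200.69, -91.21) = 114.44° clockwise from north.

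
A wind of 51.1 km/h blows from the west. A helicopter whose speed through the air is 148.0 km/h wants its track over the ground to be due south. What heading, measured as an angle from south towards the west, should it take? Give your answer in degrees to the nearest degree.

20°

The wind pushes perpendicular to the desired track; the heading must have a component into the wind equal to 51.1 km/h: 148.0 sin θ = 51.1.
sin θ = 0.3453, so θ = 20.198°.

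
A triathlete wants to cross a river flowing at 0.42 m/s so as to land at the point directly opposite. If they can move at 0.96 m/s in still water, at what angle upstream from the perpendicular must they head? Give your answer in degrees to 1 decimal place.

To cancel the current, the upstream component of the triathlete's velocity must equal the flow: 0.96 sin θ = 0.42.
sin θ = 0.42 / 0.96 = 0.4375.
θ = arcsin(0.4375) = 25.944°.

25.9°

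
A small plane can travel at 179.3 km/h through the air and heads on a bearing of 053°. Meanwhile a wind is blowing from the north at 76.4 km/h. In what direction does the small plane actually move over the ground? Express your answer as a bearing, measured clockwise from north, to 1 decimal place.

077.6°

Taking east as x and north as y: velocity relative to the air = (143.195, 107.905) km/h; the air relative to ground = (0.000, -76.400) km/h.
Velocity relative to ground = (143.195, 107.905) + (0.000, -76.400) = (143.195, 31.505) km/h.
Bearing = atan2(143.20, 31.51) = 77.59° clockwise from north.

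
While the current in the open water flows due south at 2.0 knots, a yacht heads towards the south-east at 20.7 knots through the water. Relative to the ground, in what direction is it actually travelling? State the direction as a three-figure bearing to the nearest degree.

Taking east as x and north as y: velocity relative to the water = (14.637, -14.637) knots; the water relative to ground = (0.000, -2.000) knots.
Velocity relative to ground = (14.637, -14.637) + (0.000, -2.000) = (14.637, -16.637) knots.
Bearing = atan2(14.64, -16.64) = 138.66° clockwise from north.

139°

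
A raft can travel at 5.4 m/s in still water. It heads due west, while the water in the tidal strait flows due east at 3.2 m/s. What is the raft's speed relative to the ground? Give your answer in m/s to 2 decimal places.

2.20 m/s

Taking east as x and north as y: velocity relative to the water = (-5.400, 0.000) m/s; the water relative to ground = (3.200, 0.000) m/s.
Velocity relative to ground = (-5.400, 0.000) + (3.200, 0.000) = (-2.200, 0.000) m/s.
Speed = |(-2.200, 0.000)| = 2.200 m/s.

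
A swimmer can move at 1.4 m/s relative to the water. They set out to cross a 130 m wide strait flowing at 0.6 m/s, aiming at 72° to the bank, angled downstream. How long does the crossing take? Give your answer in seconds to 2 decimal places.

97.64 s

The component of the swimmer's velocity perpendicular to the bank is 1.4 × sin 72° = 1.331 m/s.
The flow acts along the bank and has no component across it.
Time = 130 / 1.331 = 97.636 s.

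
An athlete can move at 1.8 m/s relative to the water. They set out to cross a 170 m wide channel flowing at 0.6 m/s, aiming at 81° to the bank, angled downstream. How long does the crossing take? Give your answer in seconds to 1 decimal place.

The component of the athlete's velocity perpendicular to the bank is 1.8 × sin 81° = 1.778 m/s.
Only the cross-stream component determines the crossing time; the current contributes nothing perpendicular to the bank.
Time = 170 / 1.778 = 95.622 s.

95.6 s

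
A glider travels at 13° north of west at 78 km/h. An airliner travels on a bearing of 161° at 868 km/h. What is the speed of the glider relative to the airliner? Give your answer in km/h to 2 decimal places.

Taking east as x and north as y: glider velocity = (-76.001, 17.546) km/h; airliner velocity = (282.593, -820.710) km/h.
Velocity of glider relative to airliner = (-76.001, 17.546) − (282.593, -820.710) = (-358.594, 838.256) km/h.
Magnitude = |(-358.594, 838.256)| = 911.736 km/h.

911.74 km/h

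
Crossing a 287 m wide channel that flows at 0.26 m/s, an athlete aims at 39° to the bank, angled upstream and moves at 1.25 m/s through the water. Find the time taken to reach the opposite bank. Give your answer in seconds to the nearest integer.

The component of the athlete's velocity perpendicular to the bank is 1.25 × sin 39° = 0.787 m/s.
Only the cross-stream component determines the crossing time; the current contributes nothing perpendicular to the bank.
Time = 287 / 0.787 = 364.838 s.

365 s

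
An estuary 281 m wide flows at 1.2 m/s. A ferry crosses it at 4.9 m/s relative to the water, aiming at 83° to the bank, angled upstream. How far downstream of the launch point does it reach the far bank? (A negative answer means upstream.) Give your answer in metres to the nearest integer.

35 m

Perpendicular speed = 4.863 m/s; crossing time = 281 / 4.863 = 57.778 s.
Net downstream speed = 0.603 m/s.
Drift = 0.603 × 57.778 = 34.831 m (downstream).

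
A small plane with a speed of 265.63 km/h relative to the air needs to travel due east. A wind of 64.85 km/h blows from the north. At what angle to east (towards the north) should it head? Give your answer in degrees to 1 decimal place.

The wind pushes perpendicular to the desired track; the heading must have a component into the wind equal to 64.85 km/h: 265.63 sin θ = 64.85.
sin θ = 0.2441, so θ = 14.131°.

14.1°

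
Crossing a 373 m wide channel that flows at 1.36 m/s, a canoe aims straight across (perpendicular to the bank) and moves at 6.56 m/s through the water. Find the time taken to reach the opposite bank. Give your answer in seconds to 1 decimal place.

The component of the canoe's velocity perpendicular to the bank is 6.56 m/s.
Only the cross-stream component determines the crossing time; the current contributes nothing perpendicular to the bank.
Time = 373 / 6.560 = 56.860 s.

56.9 s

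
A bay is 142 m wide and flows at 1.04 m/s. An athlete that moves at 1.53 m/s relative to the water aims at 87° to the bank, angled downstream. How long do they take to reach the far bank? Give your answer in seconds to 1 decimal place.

The component of the athlete's velocity perpendicular to the bank is 1.53 × sin 87° = 1.528 m/s.
The current is parallel to the bank, so it does not affect the crossing time.
Time = 142 / 1.528 = 92.938 s.

92.9 s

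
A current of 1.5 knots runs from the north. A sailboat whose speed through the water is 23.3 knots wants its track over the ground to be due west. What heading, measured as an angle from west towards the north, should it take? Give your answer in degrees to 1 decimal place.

The current pushes perpendicular to the desired track; the heading must have a component into the current equal to 1.5 knots: 23.3 sin θ = 1.5.
sin θ = 0.0644, so θ = 3.691°.

3.7°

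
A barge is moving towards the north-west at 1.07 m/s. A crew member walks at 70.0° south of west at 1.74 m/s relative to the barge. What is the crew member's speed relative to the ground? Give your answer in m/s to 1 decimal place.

1.6 m/s

Taking east as x and north as y: barge velocity = (-0.757, 0.757) m/s; crew member velocity relative to barge = (-0.595, -1.635) m/s.
Velocity relative to ground = (-0.757, 0.757) + (-0.595, -1.635) = (-1.352, -0.878) m/s.
Speed = |(-1.352, -0.878)| = 1.612 m/s.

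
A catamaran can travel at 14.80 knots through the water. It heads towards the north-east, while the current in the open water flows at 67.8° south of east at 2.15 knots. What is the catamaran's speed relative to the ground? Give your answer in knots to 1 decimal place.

14.1 knots

Taking east as x and north as y: velocity relative to the water = (10.465, 10.465) knots; the water relative to ground = (0.812, -1.991) knots.
Velocity relative to ground = (10.465, 10.465) + (0.812, -1.991) = (11.278, 8.475) knots.
Speed = |(11.278, 8.475)| = 14.107 knots.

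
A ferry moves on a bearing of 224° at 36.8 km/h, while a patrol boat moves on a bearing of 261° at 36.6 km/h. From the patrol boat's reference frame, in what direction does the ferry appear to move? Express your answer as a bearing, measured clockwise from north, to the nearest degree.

153°

Taking east as x and north as y: ferry velocity = (-25.563, -26.472) km/h; patrol boat velocity = (-36.149, -5.726) km/h.
Velocity of ferry relative to patrol boat = (-25.563, -26.472) − (-36.149, -5.726) = (10.586, -20.746) km/h.
Bearing = atan2(10.59, -20.75) = 152.97° clockwise from north.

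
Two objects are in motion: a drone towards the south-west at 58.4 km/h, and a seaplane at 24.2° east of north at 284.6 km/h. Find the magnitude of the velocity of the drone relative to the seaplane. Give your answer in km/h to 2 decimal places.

Taking east as x and north as y: drone velocity = (-41.295, -41.295) km/h; seaplane velocity = (116.664, 259.589) km/h.
Velocity of drone relative to seaplane = (-41.295, -41.295) − (116.664, 259.589) = (-157.959, -300.884) km/h.
Magnitude = |(-157.959, -300.884)| = 339.827 km/h.

339.83 km/h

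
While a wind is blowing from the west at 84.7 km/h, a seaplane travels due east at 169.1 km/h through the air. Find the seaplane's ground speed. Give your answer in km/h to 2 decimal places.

Taking east as x and north as y: velocity relative to the air = (169.100, 0.000) km/h; the air relative to ground = (84.700, 0.000) km/h.
Velocity relative to ground = (169.100, 0.000) + (84.700, 0.000) = (253.800, 0.000) km/h.
Speed = |(253.800, 0.000)| = 253.800 km/h.

253.80 km/h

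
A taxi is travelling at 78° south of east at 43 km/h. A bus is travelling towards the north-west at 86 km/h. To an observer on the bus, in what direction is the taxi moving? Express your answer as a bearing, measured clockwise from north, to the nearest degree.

Taking east as x and north as y: taxi velocity = (8.940, -42.060) km/h; bus velocity = (-60.811, 60.811) km/h.
Velocity of taxi relative to bus = (8.940, -42.060) − (-60.811, 60.811) = (69.751, -102.872) km/h.
Bearing = atan2(69.75, -102.87) = 145.86° clockwise from north.

146°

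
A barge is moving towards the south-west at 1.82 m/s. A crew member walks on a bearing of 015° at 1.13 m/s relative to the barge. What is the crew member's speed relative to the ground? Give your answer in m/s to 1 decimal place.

1.0 m/s

Taking east as x and north as y: barge velocity = (-1.287, -1.287) m/s; crew member velocity relative to barge = (0.292, 1.091) m/s.
Velocity relative to ground = (-1.287, -1.287) + (0.292, 1.091) = (-0.994, -0.195) m/s.
Speed = |(-0.994, -0.195)| = 1.013 m/s.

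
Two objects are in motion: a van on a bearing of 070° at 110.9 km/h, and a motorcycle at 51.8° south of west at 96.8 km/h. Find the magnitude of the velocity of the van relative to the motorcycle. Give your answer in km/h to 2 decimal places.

199.79 km/h

Taking east as x and north as y: van velocity = (104.212, 37.930) km/h; motorcycle velocity = (-59.862, -76.071) km/h.
Velocity of van relative to motorcycle = (104.212, 37.930) − (-59.862, -76.071) = (164.074, 114.001) km/h.
Magnitude = |(164.074, 114.001)| = 199.791 km/h.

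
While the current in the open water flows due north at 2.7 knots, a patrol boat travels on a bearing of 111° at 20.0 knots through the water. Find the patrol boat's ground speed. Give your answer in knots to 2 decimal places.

Taking east as x and north as y: velocity relative to the water = (18.672, -7.167) knots; the water relative to ground = (0.000, 2.700) knots.
Velocity relative to ground = (18.672, -7.167) + (0.000, 2.700) = (18.672, -4.467) knots.
Speed = |(18.672, -4.467)| = 19.199 knots.

19.20 knots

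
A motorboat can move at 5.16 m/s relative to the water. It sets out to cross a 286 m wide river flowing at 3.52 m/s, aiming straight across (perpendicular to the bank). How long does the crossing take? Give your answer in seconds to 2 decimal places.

The component of the motorboat's velocity perpendicular to the bank is 5.16 m/s.
Only the cross-stream component determines the crossing time; the current contributes nothing perpendicular to the bank.
Time = 286 / 5.160 = 55.426 s.

55.43 s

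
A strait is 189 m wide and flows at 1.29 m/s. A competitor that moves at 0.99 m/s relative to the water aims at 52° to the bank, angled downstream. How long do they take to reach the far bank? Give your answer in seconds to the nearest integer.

242 s

The component of the competitor's velocity perpendicular to the bank is 0.99 × sin 52° = 0.780 m/s.
The flow acts along the bank and has no component across it.
Time = 189 / 0.780 = 242.267 s.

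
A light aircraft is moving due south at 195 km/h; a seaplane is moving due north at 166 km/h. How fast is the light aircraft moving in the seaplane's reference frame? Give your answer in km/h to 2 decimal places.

361.00 km/h

Taking east as x and north as y: light aircraft velocity = (0.000, -195.000) km/h; seaplane velocity = (0.000, 166.000) km/h.
Velocity of light aircraft relative to seaplane = (0.000, -195.000) − (0.000, 166.000) = (0.000, -361.000) km/h.
Magnitude = |(0.000, -361.000)| = 361.000 km/h.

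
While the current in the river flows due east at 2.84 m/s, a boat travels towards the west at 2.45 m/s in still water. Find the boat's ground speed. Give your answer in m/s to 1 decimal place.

Taking east as x and north as y: velocity relative to the water = (-2.450, 0.000) m/s; the water relative to ground = (2.840, 0.000) m/s.
Velocity relative to ground = (-2.450, 0.000) + (2.840, 0.000) = (0.390, 0.000) m/s.
Speed = |(0.390, 0.000)| = 0.390 m/s.

0.4 m/s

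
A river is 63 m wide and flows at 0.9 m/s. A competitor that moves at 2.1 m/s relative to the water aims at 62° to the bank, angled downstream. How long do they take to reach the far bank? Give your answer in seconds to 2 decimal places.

The component of the competitor's velocity perpendicular to the bank is 2.1 × sin 62° = 1.854 m/s.
The current is parallel to the bank, so it does not affect the crossing time.
Time = 63 / 1.854 = 33.977 s.

33.98 s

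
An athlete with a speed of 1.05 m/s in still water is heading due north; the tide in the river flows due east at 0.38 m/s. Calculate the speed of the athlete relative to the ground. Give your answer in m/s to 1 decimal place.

Taking east as x and north as y: velocity relative to the water = (0.000, 1.050) m/s; the water relative to ground = (0.380, 0.000) m/s.
Velocity relative to ground = (0.000, 1.050) + (0.380, 0.000) = (0.380, 1.050) m/s.
Speed = |(0.380, 1.050)| = 1.117 m/s.

1.1 m/s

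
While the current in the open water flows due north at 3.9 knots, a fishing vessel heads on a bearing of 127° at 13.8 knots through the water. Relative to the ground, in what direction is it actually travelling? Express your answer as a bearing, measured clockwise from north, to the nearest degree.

Taking east as x and north as y: velocity relative to the water = (11.021, -8.305) knots; the water relative to ground = (0.000, 3.900) knots.
Velocity relative to ground = (11.021, -8.305) + (0.000, 3.900) = (11.021, -4.405) knots.
Bearing = atan2(11.02, -4.41) = 111.79° clockwise from north.

112°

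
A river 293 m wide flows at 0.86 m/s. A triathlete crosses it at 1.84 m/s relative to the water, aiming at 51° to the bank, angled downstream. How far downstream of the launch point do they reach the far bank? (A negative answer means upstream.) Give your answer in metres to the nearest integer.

413 m

Perpendicular speed = 1.430 m/s; crossing time = 293 / 1.430 = 204.902 s.
Net downstream speed = 2.018 m/s.
Drift = 2.018 × 204.902 = 413.483 m (downstream).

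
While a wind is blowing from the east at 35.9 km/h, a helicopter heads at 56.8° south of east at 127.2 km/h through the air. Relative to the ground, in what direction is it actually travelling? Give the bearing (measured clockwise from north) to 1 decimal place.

Taking east as x and north as y: velocity relative to the air = (69.650, -106.436) km/h; the air relative to ground = (-35.900, 0.000) km/h.
Velocity relative to ground = (69.650, -106.436) + (-35.900, 0.000) = (33.750, -106.436) km/h.
Bearing = atan2(33.75, -106.44) = 162.41° clockwise from north.

162.4°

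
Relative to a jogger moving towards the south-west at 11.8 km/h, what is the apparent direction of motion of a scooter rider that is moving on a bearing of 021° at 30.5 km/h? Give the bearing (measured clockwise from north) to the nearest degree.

Taking east as x and north as y: scooter rider velocity = (10.930, 28.474) km/h; jogger velocity = (-8.344, -8.344) km/h.
Velocity of scooter rider relative to jogger = (10.930, 28.474) − (-8.344, -8.344) = (19.274, 36.818) km/h.
Bearing = atan2(19.27, 36.82) = 27.63° clockwise from north.

028°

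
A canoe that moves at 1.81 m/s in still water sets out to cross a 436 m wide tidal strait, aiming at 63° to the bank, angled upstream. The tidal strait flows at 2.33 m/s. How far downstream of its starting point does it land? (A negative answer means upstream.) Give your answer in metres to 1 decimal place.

407.8 m

Perpendicular speed = 1.613 m/s; crossing time = 436 / 1.613 = 270.350 s.
Net downstream speed = 1.508 m/s.
Drift = 1.508 × 270.350 = 407.763 m (downstream).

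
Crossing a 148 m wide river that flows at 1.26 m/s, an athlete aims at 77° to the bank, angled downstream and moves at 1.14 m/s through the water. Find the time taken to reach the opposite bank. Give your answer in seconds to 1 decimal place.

133.2 s

The component of the athlete's velocity perpendicular to the bank is 1.14 × sin 77° = 1.111 m/s.
The flow acts along the bank and has no component across it.
Time = 148 / 1.111 = 133.239 s.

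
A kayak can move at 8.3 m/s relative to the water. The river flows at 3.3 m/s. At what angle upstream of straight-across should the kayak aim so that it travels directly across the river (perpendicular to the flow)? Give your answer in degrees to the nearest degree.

23°

To cancel the current, the upstream component of the kayak's velocity must equal the flow: 8.3 sin θ = 3.3.
sin θ = 3.3 / 8.3 = 0.3976.
θ = arcsin(0.3976) = 23.428°.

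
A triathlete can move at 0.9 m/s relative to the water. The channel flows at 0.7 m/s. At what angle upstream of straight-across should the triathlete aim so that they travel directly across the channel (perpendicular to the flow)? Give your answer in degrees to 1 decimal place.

To cancel the current, the upstream component of the triathlete's velocity must equal the flow: 0.9 sin θ = 0.7.
sin θ = 0.7 / 0.9 = 0.7778.
θ = arcsin(0.7778) = 51.058°.

51.1°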